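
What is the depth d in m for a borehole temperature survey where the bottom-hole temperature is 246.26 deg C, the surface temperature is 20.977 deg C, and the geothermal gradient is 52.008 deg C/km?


d = (T_d - T_surf) / grad * 1000
d = (246.26 - 20.977) / 52.008 * 1000
d = 4331.7 m


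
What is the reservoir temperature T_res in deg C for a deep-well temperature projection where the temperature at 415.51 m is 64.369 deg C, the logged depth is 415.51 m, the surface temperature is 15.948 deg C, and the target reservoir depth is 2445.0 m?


Step 1: grad = (T_d1 - T_surf)/d1 * 1000 = (64.369 - 15.948)/415.51 * 1000 = 116.5339 deg C/km
Step 2: T_res = T_surf + grad*d2/1000 = 15.948 + 116.5339*2445.0/1000 = 300.87 deg C
T_res = 300.87 deg C


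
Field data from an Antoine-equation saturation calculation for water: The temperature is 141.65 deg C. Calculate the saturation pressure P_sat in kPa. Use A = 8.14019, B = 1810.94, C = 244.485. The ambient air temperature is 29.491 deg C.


P_sat = 10^(A - B/(C + T)) / 760 * 0.101325
P_sat = 10^(8.14019 - 1810.94/(244.485 + 141.65)) / 760 * 0.101325
P_sat = 0.3759922 MPa
Convert: 0.3759922 MPa * 1000.0 = 375.99 kPa
P_sat = 375.99 kPa


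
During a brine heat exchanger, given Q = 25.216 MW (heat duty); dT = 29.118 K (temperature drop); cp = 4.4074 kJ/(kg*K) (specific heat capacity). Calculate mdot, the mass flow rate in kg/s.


mdot = Q * 1000 / (cp * dT)
mdot = 25.216 * 1000 / (4.4074 * 29.118)
mdot = 196.49 kg/s


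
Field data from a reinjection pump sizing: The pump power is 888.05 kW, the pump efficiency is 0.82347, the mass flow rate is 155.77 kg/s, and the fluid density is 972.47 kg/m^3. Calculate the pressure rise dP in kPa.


dP = P_pump * rho * eta / mdot
dP = 888.05 * 972.47 * 0.82347 / 155.77
dP = 4565.4 kPa


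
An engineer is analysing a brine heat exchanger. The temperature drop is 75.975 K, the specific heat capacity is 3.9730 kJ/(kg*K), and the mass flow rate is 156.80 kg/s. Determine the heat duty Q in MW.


Q = mdot * cp * dT / 1000
Q = 156.80 * 3.9730 * 75.975 / 1000
Q = 47.330 MW


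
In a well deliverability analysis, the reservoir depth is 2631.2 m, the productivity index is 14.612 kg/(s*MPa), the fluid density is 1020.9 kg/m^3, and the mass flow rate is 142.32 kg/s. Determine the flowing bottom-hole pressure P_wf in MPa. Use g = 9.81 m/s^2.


Step 1: P_i = rho*g*h/1e6 = 1020.9*9.81*2631.2/1e6 = 26.35154 MPa
Step 2: P_wf = P_i - mdot/PI = 26.35154 - 142.32/14.612 = 16.612 MPa
P_wf = 16.612 MPa


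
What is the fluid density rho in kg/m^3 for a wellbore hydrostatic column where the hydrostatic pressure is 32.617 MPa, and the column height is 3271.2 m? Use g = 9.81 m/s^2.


rho = P * 1e6 / (g * h)
rho = 32.617 * 1e6 / (9.81 * 3271.2)
rho = 1016.4 kg/m^3


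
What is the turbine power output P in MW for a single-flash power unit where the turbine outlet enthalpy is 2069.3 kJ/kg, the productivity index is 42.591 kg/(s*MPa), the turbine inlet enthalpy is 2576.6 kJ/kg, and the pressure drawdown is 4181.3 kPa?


Step 1: mdot = PI * dP / 1000 = 42.591 * 4181.3 / 1000 = 178.0857 kg/s
Step 2: P = mdot*(h_in - h_out)/1000 = 178.0857*(2576.6 - 2069.3)/1000 = 90.343 MW
P = 90.343 MW


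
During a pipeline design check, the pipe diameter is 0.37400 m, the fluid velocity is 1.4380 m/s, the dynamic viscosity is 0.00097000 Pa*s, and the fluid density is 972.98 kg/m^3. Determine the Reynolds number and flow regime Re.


Step 1: Re = rho*vel*D/mu = 972.98*1.438*0.374/0.00097 = 5.3946e+05
Step 2: Re = 5.3946e+05 > 4000, so flow is turbulent.
Re = 5.3946e+05 (turbulent)


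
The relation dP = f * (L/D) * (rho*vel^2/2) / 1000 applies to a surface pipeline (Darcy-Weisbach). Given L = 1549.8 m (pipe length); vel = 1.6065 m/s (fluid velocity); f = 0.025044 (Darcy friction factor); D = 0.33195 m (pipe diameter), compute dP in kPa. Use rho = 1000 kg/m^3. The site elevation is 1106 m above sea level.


dP = f * (L/D) * (rho*vel^2/2) / 1000
dP = 0.025044 * (1549.8/0.33195) * (1000*1.6065^2/2) / 1000
dP = 150.88 kPa


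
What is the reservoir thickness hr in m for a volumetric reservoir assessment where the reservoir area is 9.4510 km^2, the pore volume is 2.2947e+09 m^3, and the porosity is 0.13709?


hr = Vp / (A * 1e6 * phi)
hr = 2.2947e+09 / (9.4510 * 1e6 * 0.13709)
hr = 1771.1 m


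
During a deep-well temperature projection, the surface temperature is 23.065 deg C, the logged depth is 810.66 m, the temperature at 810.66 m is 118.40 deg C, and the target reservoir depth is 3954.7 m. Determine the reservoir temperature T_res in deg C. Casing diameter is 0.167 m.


Step 1: grad = (T_d1 - T_surf)/d1 * 1000 = (118.4 - 23.065)/810.66 * 1000 = 117.6017 deg C/km
Step 2: T_res = T_surf + grad*d2/1000 = 23.065 + 117.6017*3954.7/1000 = 488.14 deg C
T_res = 488.14 deg C


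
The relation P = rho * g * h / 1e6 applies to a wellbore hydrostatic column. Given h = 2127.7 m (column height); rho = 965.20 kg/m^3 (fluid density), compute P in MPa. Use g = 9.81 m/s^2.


P = rho * g * h / 1e6
P = 965.20 * 9.81 * 2127.7 / 1e6
P = 20.146 MPa


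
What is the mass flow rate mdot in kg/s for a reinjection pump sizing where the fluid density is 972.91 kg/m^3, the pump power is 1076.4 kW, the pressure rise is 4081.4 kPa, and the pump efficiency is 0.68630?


mdot = P_pump * rho * eta / dP
mdot = 1076.4 * 972.91 * 0.68630 / 4081.4
mdot = 176.10 kg/s


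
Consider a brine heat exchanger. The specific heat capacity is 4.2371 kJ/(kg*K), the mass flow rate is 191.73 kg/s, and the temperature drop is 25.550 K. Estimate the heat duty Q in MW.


Q = mdot * cp * dT / 1000
Q = 191.73 * 4.2371 * 25.550 / 1000
Q = 20.756 MW


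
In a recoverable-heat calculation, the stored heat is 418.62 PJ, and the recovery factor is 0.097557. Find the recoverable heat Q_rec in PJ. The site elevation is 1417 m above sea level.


Q_rec = Q_s * RF
Q_rec = 418.62 * 0.097557
Q_rec = 40.839 PJ


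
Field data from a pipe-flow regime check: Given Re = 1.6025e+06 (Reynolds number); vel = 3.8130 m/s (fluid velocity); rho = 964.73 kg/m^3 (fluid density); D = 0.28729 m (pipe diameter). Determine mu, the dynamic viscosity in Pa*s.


mu = rho * vel * D / Re
mu = 964.73 * 3.8130 * 0.28729 / 1.6025e+06
mu = 0.00065947 Pa*s


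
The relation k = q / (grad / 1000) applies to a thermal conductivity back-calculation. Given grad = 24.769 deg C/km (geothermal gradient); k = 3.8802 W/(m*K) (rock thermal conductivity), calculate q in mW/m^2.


q = k * grad / 1000
q = 3.8802 * 24.769 / 1000
q = 0.09610867 W/m^2
Convert: 0.09610867 W/m^2 * 1000.0 = 96.109 mW/m^2
q = 96.109 mW/m^2


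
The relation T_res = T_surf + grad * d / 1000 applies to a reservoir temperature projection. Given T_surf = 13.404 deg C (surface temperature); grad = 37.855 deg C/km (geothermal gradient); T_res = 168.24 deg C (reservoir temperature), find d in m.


d = (T_res - T_surf) / grad * 1000
d = (168.24 - 13.404) / 37.855 * 1000
d = 4090.2 m


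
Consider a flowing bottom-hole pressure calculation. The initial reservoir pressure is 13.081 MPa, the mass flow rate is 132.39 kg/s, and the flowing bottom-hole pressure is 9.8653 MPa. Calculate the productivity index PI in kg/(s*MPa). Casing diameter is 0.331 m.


PI = mdot / (P_i - P_wf)
PI = 132.39 / (13.081 - 9.8653)
PI = 41.170 kg/(s*MPa)


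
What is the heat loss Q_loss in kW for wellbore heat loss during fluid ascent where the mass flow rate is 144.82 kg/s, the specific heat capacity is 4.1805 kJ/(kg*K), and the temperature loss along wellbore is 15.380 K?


Q_loss = mdot * cp * dT
Q_loss = 144.82 * 4.1805 * 15.380
Q_loss = 9311.4 kW


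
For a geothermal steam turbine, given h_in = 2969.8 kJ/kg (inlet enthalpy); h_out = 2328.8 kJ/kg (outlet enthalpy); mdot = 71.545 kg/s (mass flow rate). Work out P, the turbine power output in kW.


P = mdot * (h_in - h_out) / 1000
P = 71.545 * (2969.8 - 2328.8) / 1000
P = 45.86035 MW
Convert: 45.86035 MW * 1000.0 = 45860 kW
P = 45860 kW


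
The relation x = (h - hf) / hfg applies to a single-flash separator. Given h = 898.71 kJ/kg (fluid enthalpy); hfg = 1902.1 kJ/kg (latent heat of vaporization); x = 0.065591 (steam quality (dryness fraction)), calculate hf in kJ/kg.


hf = h - x * hfg
hf = 898.71 - 0.065591 * 1902.1
hf = 773.95 kJ/kg


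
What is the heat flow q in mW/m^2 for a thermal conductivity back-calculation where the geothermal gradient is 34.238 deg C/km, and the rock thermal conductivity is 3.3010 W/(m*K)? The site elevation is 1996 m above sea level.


q = k * grad / 1000
q = 3.3010 * 34.238 / 1000
q = 0.1130196 W/m^2
Convert: 0.1130196 W/m^2 * 1000.0 = 113.02 mW/m^2
q = 113.02 mW/m^2


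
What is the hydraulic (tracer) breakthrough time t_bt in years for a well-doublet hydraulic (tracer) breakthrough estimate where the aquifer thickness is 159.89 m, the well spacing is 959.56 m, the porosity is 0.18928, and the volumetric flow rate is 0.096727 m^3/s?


t_bt = pi * hr * phi * L^2 / (3 * Qv) / (365.25*86400)
t_bt = pi * 159.89 * 0.18928 * 959.56^2 / (3 * 0.096727) / (365.25*86400)
t_bt = 9.5598 years


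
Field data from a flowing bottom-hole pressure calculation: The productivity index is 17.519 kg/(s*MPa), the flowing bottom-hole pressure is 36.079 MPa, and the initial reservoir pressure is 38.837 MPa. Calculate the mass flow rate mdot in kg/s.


mdot = (P_i - P_wf) * PI
mdot = (38.837 - 36.079) * 17.519
mdot = 48.317 kg/s


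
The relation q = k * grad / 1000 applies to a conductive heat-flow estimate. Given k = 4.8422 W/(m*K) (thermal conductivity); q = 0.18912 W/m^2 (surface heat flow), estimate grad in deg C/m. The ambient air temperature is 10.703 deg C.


grad = q * 1000 / k
grad = 0.18912 * 1000 / 4.8422
grad = 39.05663 deg C/km
Convert: 39.05663 deg C/km * 0.001 = 0.039057 deg C/m
grad = 0.039057 deg C/m


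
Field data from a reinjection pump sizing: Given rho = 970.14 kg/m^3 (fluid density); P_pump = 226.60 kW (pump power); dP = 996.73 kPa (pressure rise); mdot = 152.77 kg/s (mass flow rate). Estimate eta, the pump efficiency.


eta = mdot * dP / (rho * P_pump)
eta = 152.77 * 996.73 / (970.14 * 226.60)
eta = 0.69266


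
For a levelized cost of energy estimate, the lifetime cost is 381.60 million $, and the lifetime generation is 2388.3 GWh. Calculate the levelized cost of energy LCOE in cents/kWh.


LCOE = C_tot / E_tot * 100
LCOE = 381.60 / 2388.3 * 100
LCOE = 15.978 cents/kWh


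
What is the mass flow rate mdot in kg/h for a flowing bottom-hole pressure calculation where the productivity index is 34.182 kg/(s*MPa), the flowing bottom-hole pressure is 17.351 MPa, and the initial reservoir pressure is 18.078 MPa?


mdot = (P_i - P_wf) * PI
mdot = (18.078 - 17.351) * 34.182
mdot = 24.85031 kg/s
Convert: 24.85031 kg/s * 3600.0 = 89461 kg/h
mdot = 89461 kg/h


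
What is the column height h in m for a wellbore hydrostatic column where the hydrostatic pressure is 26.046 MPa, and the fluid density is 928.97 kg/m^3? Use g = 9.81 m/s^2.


h = P * 1e6 / (g * rho)
h = 26.046 * 1e6 / (9.81 * 928.97)
h = 2858.1 m


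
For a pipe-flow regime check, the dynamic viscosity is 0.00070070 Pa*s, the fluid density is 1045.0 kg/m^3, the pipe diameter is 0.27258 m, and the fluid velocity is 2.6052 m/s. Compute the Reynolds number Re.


Re = rho * vel * D / mu
Re = 1045.0 * 2.6052 * 0.27258 / 0.00070070
Re = 1.0591e+06


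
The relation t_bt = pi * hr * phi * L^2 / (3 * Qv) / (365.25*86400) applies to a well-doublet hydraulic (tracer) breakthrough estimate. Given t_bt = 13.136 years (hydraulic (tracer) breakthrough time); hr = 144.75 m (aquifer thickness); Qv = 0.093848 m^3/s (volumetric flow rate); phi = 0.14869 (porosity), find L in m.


L = sqrt(t_bt*365.25*86400*3*Qv / (pi*hr*phi))
L = sqrt(13.136*365.25*86400*3*0.093848 / (pi*144.75*0.14869))
L = 1313.8 m


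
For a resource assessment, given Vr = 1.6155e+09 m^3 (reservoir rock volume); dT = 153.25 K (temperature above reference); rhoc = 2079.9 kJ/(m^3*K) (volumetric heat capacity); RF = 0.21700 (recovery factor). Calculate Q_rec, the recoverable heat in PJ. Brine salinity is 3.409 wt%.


Step 1: Q_s = Vr*rhoc*dT/1e12 = 1.6155e+09*2079.9*153.25/1e12 = 514.9320 PJ
Step 2: Q_rec = Q_s * RF = 514.9320 * 0.217 = 111.74 PJ
Q_rec = 111.74 PJ


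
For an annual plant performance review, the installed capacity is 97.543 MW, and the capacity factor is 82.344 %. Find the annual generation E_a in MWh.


E_a = CF / 100 * cap * 8760
E_a = 82.344 / 100 * 97.543 * 8760
E_a = 7.0361e+05 MWh


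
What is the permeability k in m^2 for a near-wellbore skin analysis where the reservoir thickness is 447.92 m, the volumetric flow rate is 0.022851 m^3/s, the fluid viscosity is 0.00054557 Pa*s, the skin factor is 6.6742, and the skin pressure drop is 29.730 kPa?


k = S*q*mu / (2*pi*dP_s*1000*hr)
k = 6.6742*0.022851*0.00054557 / (2*pi*29.730*1000*447.92)
k = 9.9444e-13 m^2


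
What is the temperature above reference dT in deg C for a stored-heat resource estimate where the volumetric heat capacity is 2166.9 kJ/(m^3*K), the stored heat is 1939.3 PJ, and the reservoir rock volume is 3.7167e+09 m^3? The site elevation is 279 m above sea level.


dT = Q_s * 1e12 / (Vr * rhoc)
dT = 1939.3 * 1e12 / (3.7167e+09 * 2166.9)
dT = 240.7956 K
Convert (temperature difference, 1 K = 1 deg C): 240.7956 K = 240.7956 deg C
dT = 240.80 deg C


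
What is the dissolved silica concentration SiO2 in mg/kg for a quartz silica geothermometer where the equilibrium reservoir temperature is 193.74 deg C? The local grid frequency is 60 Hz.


SiO2 = 10^(5.19 - 1309/(T_eq + 273.15))
SiO2 = 10^(5.19 - 1309/(193.74 + 273.15))
SiO2 = 243.41 mg/kg


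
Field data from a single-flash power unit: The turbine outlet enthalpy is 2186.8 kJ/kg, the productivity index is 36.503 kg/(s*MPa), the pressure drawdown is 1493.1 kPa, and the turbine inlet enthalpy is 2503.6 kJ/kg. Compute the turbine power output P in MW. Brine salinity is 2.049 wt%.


Step 1: mdot = PI * dP / 1000 = 36.503 * 1493.1 / 1000 = 54.50263 kg/s
Step 2: P = mdot*(h_in - h_out)/1000 = 54.50263*(2503.6 - 2186.8)/1000 = 17.266 MW
P = 17.266 MW


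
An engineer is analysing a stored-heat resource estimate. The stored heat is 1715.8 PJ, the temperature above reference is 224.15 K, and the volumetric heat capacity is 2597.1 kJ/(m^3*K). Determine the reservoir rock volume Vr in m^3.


Vr = Q_s * 1e12 / (rhoc * dT)
Vr = 1715.8 * 1e12 / (2597.1 * 224.15)
Vr = 2.9474e+09 m^3


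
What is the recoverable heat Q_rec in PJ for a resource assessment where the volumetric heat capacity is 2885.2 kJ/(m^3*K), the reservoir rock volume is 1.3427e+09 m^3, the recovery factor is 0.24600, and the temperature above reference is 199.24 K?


Step 1: Q_s = Vr*rhoc*dT/1e12 = 1.3427e+09*2885.2*199.24/1e12 = 771.8474 PJ
Step 2: Q_rec = Q_s * RF = 771.8474 * 0.246 = 189.87 PJ
Q_rec = 189.87 PJ


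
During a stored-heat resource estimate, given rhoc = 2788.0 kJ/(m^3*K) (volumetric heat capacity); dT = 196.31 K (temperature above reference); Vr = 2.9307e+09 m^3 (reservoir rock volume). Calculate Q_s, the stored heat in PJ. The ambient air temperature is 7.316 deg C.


Q_s = Vr * rhoc * dT / 1e12
Q_s = 2.9307e+09 * 2788.0 * 196.31 / 1e12
Q_s = 1604.0 PJ


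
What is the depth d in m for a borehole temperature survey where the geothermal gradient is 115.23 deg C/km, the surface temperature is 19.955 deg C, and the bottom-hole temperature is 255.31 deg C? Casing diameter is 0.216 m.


d = (T_d - T_surf) / grad * 1000
d = (255.31 - 19.955) / 115.23 * 1000
d = 2042.5 m


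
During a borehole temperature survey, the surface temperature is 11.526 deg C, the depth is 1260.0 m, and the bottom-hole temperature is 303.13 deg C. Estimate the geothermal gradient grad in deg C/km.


grad = (T_d - T_surf) / d * 1000
grad = (303.13 - 11.526) / 1260.0 * 1000
grad = 231.43 deg C/km


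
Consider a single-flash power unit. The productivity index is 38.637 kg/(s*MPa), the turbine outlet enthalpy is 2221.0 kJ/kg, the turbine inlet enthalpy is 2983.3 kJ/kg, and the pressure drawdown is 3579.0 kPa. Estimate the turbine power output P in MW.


Step 1: mdot = PI * dP / 1000 = 38.637 * 3579.0 / 1000 = 138.2818 kg/s
Step 2: P = mdot*(h_in - h_out)/1000 = 138.2818*(2983.3 - 2221.0)/1000 = 105.41 MW
P = 105.41 MW


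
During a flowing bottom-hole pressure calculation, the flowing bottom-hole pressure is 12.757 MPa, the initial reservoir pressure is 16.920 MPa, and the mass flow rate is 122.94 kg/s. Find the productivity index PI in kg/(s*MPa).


PI = mdot / (P_i - P_wf)
PI = 122.94 / (16.920 - 12.757)
PI = 29.532 kg/(s*MPa)


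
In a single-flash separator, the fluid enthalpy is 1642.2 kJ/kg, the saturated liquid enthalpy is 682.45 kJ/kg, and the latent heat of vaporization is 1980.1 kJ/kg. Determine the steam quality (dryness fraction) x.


x = (h - hf) / hfg
x = (1642.2 - 682.45) / 1980.1
x = 0.48470


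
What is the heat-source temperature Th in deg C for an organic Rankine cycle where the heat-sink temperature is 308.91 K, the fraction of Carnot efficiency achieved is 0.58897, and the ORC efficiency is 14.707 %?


Th = Tc / (1 - (eta_orc/100)/f)
Th = 308.91 / (1 - (14.707/100)/0.58897)
Th = 411.7192 K
Convert to deg C: 411.7192 - 273.15 = 138.57 deg C
Th = 138.57 deg C


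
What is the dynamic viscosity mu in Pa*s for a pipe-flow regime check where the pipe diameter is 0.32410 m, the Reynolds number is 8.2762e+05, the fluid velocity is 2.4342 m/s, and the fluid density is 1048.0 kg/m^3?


mu = rho * vel * D / Re
mu = 1048.0 * 2.4342 * 0.32410 / 8.2762e+05
mu = 0.00099900 Pa*s


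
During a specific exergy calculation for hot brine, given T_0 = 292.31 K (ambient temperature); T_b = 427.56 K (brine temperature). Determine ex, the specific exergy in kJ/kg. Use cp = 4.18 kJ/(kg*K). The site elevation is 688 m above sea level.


ex = cp * ((T_b - T_0) - T_0 * ln(T_b/T_0))
ex = 4.18 * ((427.56 - 292.31) - 292.31 * ln(427.56/292.31))
ex = 100.70 kJ/kg


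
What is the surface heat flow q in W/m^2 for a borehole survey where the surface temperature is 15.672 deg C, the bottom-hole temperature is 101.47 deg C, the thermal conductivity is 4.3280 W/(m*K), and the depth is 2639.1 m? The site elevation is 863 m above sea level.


Step 1: grad = (T_d - T_surf)/d * 1000 = (101.47 - 15.672)/2639.1 * 1000 = 32.51033 deg C/km
Step 2: q = k * grad / 1000 = 4.328 * 32.51033 / 1000 = 0.14070 W/m^2
q = 0.14070 W/m^2


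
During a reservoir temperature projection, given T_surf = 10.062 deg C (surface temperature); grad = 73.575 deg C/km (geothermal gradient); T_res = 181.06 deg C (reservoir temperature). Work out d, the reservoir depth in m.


d = (T_res - T_surf) / grad * 1000
d = (181.06 - 10.062) / 73.575 * 1000
d = 2324.1 m


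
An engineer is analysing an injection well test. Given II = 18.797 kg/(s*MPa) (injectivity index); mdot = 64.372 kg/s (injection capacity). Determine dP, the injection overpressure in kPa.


dP = mdot * 1000 / II
dP = 64.372 * 1000 / 18.797
dP = 3424.6 kPa


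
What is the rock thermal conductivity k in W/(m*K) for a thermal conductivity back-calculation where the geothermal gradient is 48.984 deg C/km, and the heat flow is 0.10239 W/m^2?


k = q / (grad / 1000)
k = 0.10239 / (48.984 / 1000)
k = 2.0903 W/(m*K)


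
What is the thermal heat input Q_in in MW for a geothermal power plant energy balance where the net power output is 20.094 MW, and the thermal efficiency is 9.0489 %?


Q_in = W_net / (eta / 100)
Q_in = 20.094 / (9.0489 / 100)
Q_in = 222.06 MW


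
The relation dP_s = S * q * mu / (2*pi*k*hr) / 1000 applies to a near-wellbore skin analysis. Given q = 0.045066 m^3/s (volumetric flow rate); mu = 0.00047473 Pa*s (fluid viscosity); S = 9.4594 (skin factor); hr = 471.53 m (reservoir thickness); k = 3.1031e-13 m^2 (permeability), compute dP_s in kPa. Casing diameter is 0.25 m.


dP_s = S * q * mu / (2*pi*k*hr) / 1000
dP_s = 9.4594 * 0.045066 * 0.00047473 / (2*pi*3.1031e-13*471.53) / 1000
dP_s = 220.13 kPa


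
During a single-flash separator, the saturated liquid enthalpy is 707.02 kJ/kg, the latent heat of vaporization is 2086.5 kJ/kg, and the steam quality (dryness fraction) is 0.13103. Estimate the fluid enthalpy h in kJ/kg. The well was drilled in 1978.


h = hf + x * hfg
h = 707.02 + 0.13103 * 2086.5
h = 980.41 kJ/kg


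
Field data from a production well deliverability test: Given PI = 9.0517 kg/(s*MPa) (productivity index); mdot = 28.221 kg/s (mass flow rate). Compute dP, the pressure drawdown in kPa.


dP = mdot * 1000 / PI
dP = 28.221 * 1000 / 9.0517
dP = 3117.8 kPa


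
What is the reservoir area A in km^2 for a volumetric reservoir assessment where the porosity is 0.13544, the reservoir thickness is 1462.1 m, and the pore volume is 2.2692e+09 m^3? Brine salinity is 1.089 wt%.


A = Vp / (1e6 * hr * phi)
A = 2.2692e+09 / (1e6 * 1462.1 * 0.13544)
A = 11.459 km^2


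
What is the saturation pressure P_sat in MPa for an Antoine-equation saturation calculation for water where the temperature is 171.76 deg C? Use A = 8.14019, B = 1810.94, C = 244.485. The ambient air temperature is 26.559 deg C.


P_sat = 10^(A - B/(C + T)) / 760 * 0.101325
P_sat = 10^(8.14019 - 1810.94/(244.485 + 171.76)) / 760 * 0.101325
P_sat = 0.82117 MPa


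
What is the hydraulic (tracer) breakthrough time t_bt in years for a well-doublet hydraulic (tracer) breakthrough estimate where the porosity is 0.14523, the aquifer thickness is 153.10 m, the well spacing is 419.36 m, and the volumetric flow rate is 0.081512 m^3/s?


t_bt = pi * hr * phi * L^2 / (3 * Qv) / (365.25*86400)
t_bt = pi * 153.10 * 0.14523 * 419.36^2 / (3 * 0.081512) / (365.25*86400)
t_bt = 1.5919 years


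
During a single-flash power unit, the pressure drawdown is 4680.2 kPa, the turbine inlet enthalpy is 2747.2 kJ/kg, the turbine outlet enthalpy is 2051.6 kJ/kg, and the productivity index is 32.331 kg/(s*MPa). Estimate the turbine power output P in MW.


Step 1: mdot = PI * dP / 1000 = 32.331 * 4680.2 / 1000 = 151.3155 kg/s
Step 2: P = mdot*(h_in - h_out)/1000 = 151.3155*(2747.2 - 2051.6)/1000 = 105.26 MW
P = 105.26 MW


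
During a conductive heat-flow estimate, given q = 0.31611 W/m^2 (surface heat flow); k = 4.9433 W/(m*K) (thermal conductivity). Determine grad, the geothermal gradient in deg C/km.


grad = q * 1000 / k
grad = 0.31611 * 1000 / 4.9433
grad = 63.947 deg C/km


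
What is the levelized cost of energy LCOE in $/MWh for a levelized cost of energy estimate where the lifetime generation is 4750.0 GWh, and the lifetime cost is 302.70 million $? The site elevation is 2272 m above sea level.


LCOE = C_tot / E_tot * 100
LCOE = 302.70 / 4750.0 * 100
LCOE = 6.372632 cents/kWh
Convert: 6.372632 cents/kWh * 10.0 = 63.726 $/MWh
LCOE = 63.726 $/MWh


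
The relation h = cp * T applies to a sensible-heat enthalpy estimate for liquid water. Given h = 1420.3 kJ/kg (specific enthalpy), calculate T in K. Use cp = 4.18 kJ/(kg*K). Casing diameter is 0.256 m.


T = h / cp
T = 1420.3 / 4.18
T = 339.7847 deg C
Convert to K: 339.7847 + 273.15 = 612.93 K
T = 612.93 K


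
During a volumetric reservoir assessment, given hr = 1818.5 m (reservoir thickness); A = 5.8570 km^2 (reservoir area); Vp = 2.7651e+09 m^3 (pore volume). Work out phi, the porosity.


phi = Vp / (A * 1e6 * hr)
phi = 2.7651e+09 / (5.8570 * 1e6 * 1818.5)
phi = 0.25961


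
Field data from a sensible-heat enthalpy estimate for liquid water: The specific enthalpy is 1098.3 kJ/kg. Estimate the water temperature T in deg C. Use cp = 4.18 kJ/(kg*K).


T = h / cp
T = 1098.3 / 4.18
T = 262.75 deg C


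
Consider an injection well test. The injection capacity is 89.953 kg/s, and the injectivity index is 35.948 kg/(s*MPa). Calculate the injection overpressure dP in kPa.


dP = mdot * 1000 / II
dP = 89.953 * 1000 / 35.948
dP = 2502.3 kPa


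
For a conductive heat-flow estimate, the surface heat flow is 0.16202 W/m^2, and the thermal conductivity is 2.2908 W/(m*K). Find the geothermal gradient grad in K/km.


grad = q * 1000 / k
grad = 0.16202 * 1000 / 2.2908
grad = 70.72638 deg C/km
Convert: 70.72638 deg C/km * 1.0 = 70.726 K/km
grad = 70.726 K/km


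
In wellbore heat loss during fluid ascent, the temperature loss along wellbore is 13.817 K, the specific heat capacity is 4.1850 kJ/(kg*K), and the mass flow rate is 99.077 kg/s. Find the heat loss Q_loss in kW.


Q_loss = mdot * cp * dT
Q_loss = 99.077 * 4.1850 * 13.817
Q_loss = 5729.0 kW


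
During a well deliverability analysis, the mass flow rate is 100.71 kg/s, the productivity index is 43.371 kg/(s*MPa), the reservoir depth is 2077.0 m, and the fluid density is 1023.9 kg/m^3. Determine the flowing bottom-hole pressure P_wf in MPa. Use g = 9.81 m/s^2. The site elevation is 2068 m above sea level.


Step 1: P_i = rho*g*h/1e6 = 1023.9*9.81*2077.0/1e6 = 20.86234 MPa
Step 2: P_wf = P_i - mdot/PI = 20.86234 - 100.71/43.371 = 18.540 MPa
P_wf = 18.540 MPa


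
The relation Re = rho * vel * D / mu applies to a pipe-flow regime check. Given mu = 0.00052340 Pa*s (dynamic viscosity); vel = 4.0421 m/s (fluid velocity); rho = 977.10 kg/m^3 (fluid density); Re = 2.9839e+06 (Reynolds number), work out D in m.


D = Re * mu / (rho * vel)
D = 2.9839e+06 * 0.00052340 / (977.10 * 4.0421)
D = 0.39543 m


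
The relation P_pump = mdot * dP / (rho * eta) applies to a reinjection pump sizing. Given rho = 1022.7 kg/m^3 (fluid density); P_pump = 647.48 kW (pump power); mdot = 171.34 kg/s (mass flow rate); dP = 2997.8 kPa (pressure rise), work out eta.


eta = mdot * dP / (rho * P_pump)
eta = 171.34 * 2997.8 / (1022.7 * 647.48)
eta = 0.77569


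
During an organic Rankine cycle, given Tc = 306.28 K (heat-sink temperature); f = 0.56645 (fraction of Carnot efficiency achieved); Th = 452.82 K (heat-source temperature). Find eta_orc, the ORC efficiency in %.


eta_orc = (1 - Tc/Th) * f * 100
eta_orc = (1 - 306.28/452.82) * 0.56645 * 100
eta_orc = 18.331 %


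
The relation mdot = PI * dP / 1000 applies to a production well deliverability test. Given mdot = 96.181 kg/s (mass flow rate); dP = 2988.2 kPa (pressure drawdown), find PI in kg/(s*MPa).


PI = mdot * 1000 / dP
PI = 96.181 * 1000 / 2988.2
PI = 32.187 kg/(s*MPa)


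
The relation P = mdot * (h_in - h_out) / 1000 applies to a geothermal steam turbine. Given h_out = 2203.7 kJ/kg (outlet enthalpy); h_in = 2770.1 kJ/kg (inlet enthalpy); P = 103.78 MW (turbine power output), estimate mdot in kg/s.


mdot = P * 1000 / (h_in - h_out)
mdot = 103.78 * 1000 / (2770.1 - 2203.7)
mdot = 183.23 kg/s


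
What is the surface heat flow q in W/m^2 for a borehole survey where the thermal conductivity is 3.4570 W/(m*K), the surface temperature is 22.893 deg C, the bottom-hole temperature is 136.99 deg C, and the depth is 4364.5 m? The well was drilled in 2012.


Step 1: grad = (T_d - T_surf)/d * 1000 = (136.99 - 22.893)/4364.5 * 1000 = 26.14206 deg C/km
Step 2: q = k * grad / 1000 = 3.457 * 26.14206 / 1000 = 0.090373 W/m^2
q = 0.090373 W/m^2


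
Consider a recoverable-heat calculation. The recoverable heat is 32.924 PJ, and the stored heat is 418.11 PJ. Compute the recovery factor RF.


RF = Q_rec / Q_s
RF = 32.924 / 418.11
RF = 0.078745


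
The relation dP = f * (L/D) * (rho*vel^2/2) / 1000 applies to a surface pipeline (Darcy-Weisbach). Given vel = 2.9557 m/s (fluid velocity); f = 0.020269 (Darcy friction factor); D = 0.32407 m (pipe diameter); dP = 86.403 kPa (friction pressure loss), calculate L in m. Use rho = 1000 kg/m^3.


L = dP*1000*D / (f*rho*vel^2/2)
L = 86.403*1000*0.32407 / (0.020269*1000*2.9557^2/2)
L = 316.26 m


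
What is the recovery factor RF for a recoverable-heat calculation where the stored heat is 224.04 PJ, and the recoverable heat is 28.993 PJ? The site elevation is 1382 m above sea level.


RF = Q_rec / Q_s
RF = 28.993 / 224.04
RF = 0.12941


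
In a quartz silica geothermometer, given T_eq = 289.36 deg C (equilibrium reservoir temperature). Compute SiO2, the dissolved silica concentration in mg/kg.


SiO2 = 10^(5.19 - 1309/(T_eq + 273.15))
SiO2 = 10^(5.19 - 1309/(289.36 + 273.15))
SiO2 = 729.34 mg/kg


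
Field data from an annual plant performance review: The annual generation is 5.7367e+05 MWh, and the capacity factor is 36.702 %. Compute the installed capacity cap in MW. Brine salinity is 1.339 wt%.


cap = E_a / (CF/100 * 8760)
cap = 5.7367e+05 / (36.702/100 * 8760)
cap = 178.43 MW


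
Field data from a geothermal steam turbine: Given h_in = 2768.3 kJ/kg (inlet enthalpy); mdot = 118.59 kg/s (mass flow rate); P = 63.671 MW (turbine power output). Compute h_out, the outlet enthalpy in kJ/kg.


h_out = h_in - P * 1000 / mdot
h_out = 2768.3 - 63.671 * 1000 / 118.59
h_out = 2231.4 kJ/kg


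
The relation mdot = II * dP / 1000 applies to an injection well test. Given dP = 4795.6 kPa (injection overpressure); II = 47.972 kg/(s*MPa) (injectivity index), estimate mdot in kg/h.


mdot = II * dP / 1000
mdot = 47.972 * 4795.6 / 1000
mdot = 230.0545 kg/s
Convert: 230.0545 kg/s * 3600.0 = 8.2820e+05 kg/h
mdot = 8.2820e+05 kg/h


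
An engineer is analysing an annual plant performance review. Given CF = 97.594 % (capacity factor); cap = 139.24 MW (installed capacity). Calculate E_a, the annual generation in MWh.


E_a = CF / 100 * cap * 8760
E_a = 97.594 / 100 * 139.24 * 8760
E_a = 1.1904e+06 MWh


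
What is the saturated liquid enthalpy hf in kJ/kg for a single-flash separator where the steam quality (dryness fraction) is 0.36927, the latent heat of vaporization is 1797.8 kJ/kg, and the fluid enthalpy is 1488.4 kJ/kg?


hf = h - x * hfg
hf = 1488.4 - 0.36927 * 1797.8
hf = 824.53 kJ/kg


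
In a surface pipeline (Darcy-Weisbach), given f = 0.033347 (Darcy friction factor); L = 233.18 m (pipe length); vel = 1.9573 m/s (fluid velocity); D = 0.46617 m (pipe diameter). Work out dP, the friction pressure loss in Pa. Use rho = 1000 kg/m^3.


dP = f * (L/D) * (rho*vel^2/2) / 1000
dP = 0.033347 * (233.18/0.46617) * (1000*1.9573^2/2) / 1000
dP = 31.95130 kPa
Convert: 31.95130 kPa * 1000.0 = 31951 Pa
dP = 31951 Pa


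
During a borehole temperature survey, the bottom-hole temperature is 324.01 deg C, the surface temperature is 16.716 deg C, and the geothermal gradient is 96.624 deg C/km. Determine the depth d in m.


d = (T_d - T_surf) / grad * 1000
d = (324.01 - 16.716) / 96.624 * 1000
d = 3180.3 m


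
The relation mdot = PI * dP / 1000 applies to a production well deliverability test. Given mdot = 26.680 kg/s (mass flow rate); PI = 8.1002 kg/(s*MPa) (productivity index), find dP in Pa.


dP = mdot * 1000 / PI
dP = 26.680 * 1000 / 8.1002
dP = 3293.746 kPa
Convert: 3293.746 kPa * 1000.0 = 3.2937e+06 Pa
dP = 3.2937e+06 Pa


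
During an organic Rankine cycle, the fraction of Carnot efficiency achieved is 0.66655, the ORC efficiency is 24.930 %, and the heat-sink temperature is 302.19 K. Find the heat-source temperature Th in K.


Th = Tc / (1 - (eta_orc/100)/f)
Th = 302.19 / (1 - (24.930/100)/0.66655)
Th = 482.74 K


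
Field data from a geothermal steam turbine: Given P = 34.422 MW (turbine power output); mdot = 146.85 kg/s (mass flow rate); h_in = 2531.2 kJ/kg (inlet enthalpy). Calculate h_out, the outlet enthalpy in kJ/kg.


h_out = h_in - P * 1000 / mdot
h_out = 2531.2 - 34.422 * 1000 / 146.85
h_out = 2296.8 kJ/kg


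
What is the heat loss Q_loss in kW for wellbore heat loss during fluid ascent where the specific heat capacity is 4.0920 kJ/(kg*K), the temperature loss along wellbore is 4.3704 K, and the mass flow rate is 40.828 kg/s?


Q_loss = mdot * cp * dT
Q_loss = 40.828 * 4.0920 * 4.3704
Q_loss = 730.15 kW


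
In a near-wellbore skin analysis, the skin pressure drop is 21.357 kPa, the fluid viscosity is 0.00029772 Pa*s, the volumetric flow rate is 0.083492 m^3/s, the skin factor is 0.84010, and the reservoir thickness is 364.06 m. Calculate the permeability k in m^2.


k = S*q*mu / (2*pi*dP_s*1000*hr)
k = 0.84010*0.083492*0.00029772 / (2*pi*21.357*1000*364.06)
k = 4.2746e-13 m^2


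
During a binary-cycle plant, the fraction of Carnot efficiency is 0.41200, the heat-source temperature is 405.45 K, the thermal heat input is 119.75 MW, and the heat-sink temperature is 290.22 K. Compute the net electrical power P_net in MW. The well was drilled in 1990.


Step 1: eta = (1 - Tc/Th)*f = (1 - 290.22/405.45)*0.412 = 0.1170915
Step 2: P_net = eta * Q_in = 0.1170915 * 119.75 = 14.022 MW
P_net = 14.022 MW


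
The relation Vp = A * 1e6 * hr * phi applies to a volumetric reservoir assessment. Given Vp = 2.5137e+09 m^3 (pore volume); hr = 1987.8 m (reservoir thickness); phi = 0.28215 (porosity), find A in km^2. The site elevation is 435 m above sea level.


A = Vp / (1e6 * hr * phi)
A = 2.5137e+09 / (1e6 * 1987.8 * 0.28215)
A = 4.4819 km^2


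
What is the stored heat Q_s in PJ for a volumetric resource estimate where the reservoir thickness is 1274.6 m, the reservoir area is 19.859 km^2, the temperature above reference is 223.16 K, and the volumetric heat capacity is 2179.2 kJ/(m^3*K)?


Step 1: Vr = A*1e6*hr = 19.859*1e6*1274.6 = 2.531228e+10 m^3
Step 2: Q_s = Vr*rhoc*dT/1e12 = 2.531228e+10*2179.2*223.16/1e12 = 12310 PJ
Q_s = 12310 PJ


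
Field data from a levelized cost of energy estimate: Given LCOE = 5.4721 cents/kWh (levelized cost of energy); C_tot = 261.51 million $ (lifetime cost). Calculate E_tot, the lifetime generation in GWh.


E_tot = C_tot / LCOE * 100
E_tot = 261.51 / 5.4721 * 100
E_tot = 4779.0 GWh


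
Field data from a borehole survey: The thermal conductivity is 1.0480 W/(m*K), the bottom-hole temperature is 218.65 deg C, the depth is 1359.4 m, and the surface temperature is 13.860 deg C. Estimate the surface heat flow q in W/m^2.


Step 1: grad = (T_d - T_surf)/d * 1000 = (218.65 - 13.86)/1359.4 * 1000 = 150.6473 deg C/km
Step 2: q = k * grad / 1000 = 1.048 * 150.6473 / 1000 = 0.15788 W/m^2
q = 0.15788 W/m^2


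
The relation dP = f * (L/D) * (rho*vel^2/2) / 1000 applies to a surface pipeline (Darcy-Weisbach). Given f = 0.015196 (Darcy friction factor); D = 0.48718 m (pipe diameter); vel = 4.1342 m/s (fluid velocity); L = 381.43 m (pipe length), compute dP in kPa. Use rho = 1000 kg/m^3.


dP = f * (L/D) * (rho*vel^2/2) / 1000
dP = 0.015196 * (381.43/0.48718) * (1000*4.1342^2/2) / 1000
dP = 101.67 kPa


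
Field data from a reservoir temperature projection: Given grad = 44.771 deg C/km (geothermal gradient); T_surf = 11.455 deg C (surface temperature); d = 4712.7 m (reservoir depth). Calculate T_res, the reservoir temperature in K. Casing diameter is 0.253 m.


T_res = T_surf + grad * d / 1000
T_res = 11.455 + 44.771 * 4712.7 / 1000
T_res = 222.4473 deg C
Convert to K: 222.4473 + 273.15 = 495.60 K
T_res = 495.60 K


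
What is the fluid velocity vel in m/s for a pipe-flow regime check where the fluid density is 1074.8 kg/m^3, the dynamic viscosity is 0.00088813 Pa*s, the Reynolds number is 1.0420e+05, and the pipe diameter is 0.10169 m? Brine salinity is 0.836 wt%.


vel = Re * mu / (rho * D)
vel = 1.0420e+05 * 0.00088813 / (1074.8 * 0.10169)
vel = 0.84672 m/s


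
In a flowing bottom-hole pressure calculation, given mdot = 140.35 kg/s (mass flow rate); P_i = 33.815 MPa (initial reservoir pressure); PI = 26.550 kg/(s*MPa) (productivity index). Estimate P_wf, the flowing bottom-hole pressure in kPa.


P_wf = P_i - mdot / PI
P_wf = 33.815 - 140.35 / 26.550
P_wf = 28.52875 MPa
Convert: 28.52875 MPa * 1000.0 = 28529 kPa
P_wf = 28529 kPa


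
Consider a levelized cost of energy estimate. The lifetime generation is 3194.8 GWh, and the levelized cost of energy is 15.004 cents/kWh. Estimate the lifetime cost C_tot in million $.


C_tot = LCOE / 100 * E_tot
C_tot = 15.004 / 100 * 3194.8
C_tot = 479.35 million $


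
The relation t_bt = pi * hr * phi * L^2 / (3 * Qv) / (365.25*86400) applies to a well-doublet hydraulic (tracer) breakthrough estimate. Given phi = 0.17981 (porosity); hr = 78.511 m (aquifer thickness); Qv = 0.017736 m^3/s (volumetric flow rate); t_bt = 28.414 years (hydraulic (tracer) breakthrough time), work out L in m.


L = sqrt(t_bt*365.25*86400*3*Qv / (pi*hr*phi))
L = sqrt(28.414*365.25*86400*3*0.017736 / (pi*78.511*0.17981))
L = 1037.2 m


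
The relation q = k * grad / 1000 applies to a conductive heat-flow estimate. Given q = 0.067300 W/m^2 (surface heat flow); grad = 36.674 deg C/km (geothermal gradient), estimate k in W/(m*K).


k = q * 1000 / grad
k = 0.067300 * 1000 / 36.674
k = 1.8351 W/(m*K)


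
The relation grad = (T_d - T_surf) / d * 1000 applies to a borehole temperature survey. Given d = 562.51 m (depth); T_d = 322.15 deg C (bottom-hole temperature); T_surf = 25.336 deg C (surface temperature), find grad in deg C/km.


grad = (T_d - T_surf) / d * 1000
grad = (322.15 - 25.336) / 562.51 * 1000
grad = 527.66 deg C/km


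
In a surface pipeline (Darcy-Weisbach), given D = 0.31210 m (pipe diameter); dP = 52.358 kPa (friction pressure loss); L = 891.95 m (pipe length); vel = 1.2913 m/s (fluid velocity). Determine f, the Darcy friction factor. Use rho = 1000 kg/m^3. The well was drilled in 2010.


f = dP*1000 / ((L/D)*(rho*vel^2/2))
f = 52.358*1000 / ((891.95/0.31210)*(1000*1.2913^2/2))
f = 0.021974


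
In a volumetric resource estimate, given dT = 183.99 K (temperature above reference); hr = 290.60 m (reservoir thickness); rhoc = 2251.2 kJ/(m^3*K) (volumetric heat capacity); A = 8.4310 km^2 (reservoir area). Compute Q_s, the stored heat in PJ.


Step 1: Vr = A*1e6*hr = 8.431*1e6*290.6 = 2.450049e+09 m^3
Step 2: Q_s = Vr*rhoc*dT/1e12 = 2.450049e+09*2251.2*183.99/1e12 = 1014.8 PJ
Q_s = 1014.8 PJ


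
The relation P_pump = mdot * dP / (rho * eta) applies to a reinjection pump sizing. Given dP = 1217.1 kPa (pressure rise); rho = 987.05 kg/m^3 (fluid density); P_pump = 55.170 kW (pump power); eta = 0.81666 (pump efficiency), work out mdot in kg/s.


mdot = P_pump * rho * eta / dP
mdot = 55.170 * 987.05 * 0.81666 / 1217.1
mdot = 36.539 kg/s


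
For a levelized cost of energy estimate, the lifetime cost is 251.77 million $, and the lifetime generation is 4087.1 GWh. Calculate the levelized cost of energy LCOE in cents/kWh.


LCOE = C_tot / E_tot * 100
LCOE = 251.77 / 4087.1 * 100
LCOE = 6.1601 cents/kWh


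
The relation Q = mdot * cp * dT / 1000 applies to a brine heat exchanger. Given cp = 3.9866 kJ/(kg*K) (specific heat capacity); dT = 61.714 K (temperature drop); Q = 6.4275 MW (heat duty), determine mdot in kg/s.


mdot = Q * 1000 / (cp * dT)
mdot = 6.4275 * 1000 / (3.9866 * 61.714)
mdot = 26.125 kg/s


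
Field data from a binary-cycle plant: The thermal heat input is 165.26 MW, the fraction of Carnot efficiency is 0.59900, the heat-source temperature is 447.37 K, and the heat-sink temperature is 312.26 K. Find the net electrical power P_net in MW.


Step 1: eta = (1 - Tc/Th)*f = (1 - 312.26/447.37)*0.599 = 0.1809037
Step 2: P_net = eta * Q_in = 0.1809037 * 165.26 = 29.896 MW
P_net = 29.896 MW


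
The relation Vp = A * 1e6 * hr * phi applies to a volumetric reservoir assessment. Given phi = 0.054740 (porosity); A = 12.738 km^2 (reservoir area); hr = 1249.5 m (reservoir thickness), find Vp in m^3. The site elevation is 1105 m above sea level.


Vp = A * 1e6 * hr * phi
Vp = 12.738 * 1e6 * 1249.5 * 0.054740
Vp = 8.7125e+08 m^3


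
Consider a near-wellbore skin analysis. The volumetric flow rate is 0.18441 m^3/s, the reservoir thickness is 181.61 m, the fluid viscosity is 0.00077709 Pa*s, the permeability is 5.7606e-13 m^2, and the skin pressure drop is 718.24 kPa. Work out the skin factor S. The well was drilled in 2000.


S = dP_s * 1000 * 2*pi*k*hr / (q*mu)
S = 718.24 * 1000 * 2*pi*5.7606e-13*181.61 / (0.18441*0.00077709)
S = 3.2946


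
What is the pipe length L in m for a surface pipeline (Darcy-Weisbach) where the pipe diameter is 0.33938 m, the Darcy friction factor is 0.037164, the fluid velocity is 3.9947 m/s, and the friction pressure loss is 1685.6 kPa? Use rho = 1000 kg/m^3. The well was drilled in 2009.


L = dP*1000*D / (f*rho*vel^2/2)
L = 1685.6*1000*0.33938 / (0.037164*1000*3.9947^2/2)
L = 1929.2 m
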